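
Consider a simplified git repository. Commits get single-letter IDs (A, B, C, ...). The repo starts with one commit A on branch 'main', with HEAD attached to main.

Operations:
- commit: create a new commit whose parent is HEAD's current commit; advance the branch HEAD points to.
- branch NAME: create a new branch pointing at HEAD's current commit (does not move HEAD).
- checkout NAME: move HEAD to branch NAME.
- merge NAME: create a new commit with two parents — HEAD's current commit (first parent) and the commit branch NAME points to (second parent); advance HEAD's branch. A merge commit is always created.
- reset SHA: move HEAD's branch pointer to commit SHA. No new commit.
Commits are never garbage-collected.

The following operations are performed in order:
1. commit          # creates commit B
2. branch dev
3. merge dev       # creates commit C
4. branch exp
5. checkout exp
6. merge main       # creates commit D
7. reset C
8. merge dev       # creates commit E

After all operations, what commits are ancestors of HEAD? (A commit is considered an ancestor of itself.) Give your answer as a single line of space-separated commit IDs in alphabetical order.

After op 1 (commit): HEAD=main@B [main=B]
After op 2 (branch): HEAD=main@B [dev=B main=B]
After op 3 (merge): HEAD=main@C [dev=B main=C]
After op 4 (branch): HEAD=main@C [dev=B exp=C main=C]
After op 5 (checkout): HEAD=exp@C [dev=B exp=C main=C]
After op 6 (merge): HEAD=exp@D [dev=B exp=D main=C]
After op 7 (reset): HEAD=exp@C [dev=B exp=C main=C]
After op 8 (merge): HEAD=exp@E [dev=B exp=E main=C]

Answer: A B C E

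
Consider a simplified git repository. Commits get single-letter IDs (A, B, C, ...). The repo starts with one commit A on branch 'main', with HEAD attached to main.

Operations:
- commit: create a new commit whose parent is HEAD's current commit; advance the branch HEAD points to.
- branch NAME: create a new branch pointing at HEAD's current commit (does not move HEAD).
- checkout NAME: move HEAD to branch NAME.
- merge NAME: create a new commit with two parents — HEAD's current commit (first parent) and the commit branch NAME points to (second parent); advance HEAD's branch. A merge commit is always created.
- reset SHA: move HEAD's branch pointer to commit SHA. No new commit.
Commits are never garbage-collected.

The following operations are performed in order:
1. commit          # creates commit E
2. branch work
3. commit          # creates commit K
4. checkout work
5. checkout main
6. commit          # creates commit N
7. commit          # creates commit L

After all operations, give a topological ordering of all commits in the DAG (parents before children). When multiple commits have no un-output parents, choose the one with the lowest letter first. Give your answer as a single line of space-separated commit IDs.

Answer: A E K N L

Derivation:
After op 1 (commit): HEAD=main@E [main=E]
After op 2 (branch): HEAD=main@E [main=E work=E]
After op 3 (commit): HEAD=main@K [main=K work=E]
After op 4 (checkout): HEAD=work@E [main=K work=E]
After op 5 (checkout): HEAD=main@K [main=K work=E]
After op 6 (commit): HEAD=main@N [main=N work=E]
After op 7 (commit): HEAD=main@L [main=L work=E]
commit A: parents=[]
commit E: parents=['A']
commit K: parents=['E']
commit L: parents=['N']
commit N: parents=['K']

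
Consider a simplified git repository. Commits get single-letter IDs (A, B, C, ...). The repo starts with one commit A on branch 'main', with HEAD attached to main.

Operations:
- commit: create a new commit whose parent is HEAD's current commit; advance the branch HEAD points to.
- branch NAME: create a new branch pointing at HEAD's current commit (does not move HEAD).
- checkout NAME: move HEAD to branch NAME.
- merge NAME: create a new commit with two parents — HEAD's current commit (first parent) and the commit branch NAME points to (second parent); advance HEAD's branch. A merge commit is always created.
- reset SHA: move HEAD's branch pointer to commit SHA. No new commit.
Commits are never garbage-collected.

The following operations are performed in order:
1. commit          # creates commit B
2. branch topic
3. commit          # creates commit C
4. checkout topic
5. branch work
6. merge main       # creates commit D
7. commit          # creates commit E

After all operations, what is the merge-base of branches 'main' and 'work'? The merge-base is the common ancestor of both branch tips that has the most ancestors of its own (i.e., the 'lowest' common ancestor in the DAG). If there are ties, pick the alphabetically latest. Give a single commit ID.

After op 1 (commit): HEAD=main@B [main=B]
After op 2 (branch): HEAD=main@B [main=B topic=B]
After op 3 (commit): HEAD=main@C [main=C topic=B]
After op 4 (checkout): HEAD=topic@B [main=C topic=B]
After op 5 (branch): HEAD=topic@B [main=C topic=B work=B]
After op 6 (merge): HEAD=topic@D [main=C topic=D work=B]
After op 7 (commit): HEAD=topic@E [main=C topic=E work=B]
ancestors(main=C): ['A', 'B', 'C']
ancestors(work=B): ['A', 'B']
common: ['A', 'B']

Answer: B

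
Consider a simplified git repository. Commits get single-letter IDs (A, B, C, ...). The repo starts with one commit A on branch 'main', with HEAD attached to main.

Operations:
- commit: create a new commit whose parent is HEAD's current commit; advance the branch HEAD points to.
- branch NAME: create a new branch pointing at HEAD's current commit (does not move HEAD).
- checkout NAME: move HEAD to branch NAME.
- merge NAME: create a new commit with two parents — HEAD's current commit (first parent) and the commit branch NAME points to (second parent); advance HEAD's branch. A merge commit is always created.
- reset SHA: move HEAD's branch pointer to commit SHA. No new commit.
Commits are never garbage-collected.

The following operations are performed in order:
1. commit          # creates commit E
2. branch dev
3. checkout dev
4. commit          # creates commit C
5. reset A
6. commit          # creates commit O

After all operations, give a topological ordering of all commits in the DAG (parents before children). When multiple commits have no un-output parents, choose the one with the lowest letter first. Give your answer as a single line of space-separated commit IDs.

After op 1 (commit): HEAD=main@E [main=E]
After op 2 (branch): HEAD=main@E [dev=E main=E]
After op 3 (checkout): HEAD=dev@E [dev=E main=E]
After op 4 (commit): HEAD=dev@C [dev=C main=E]
After op 5 (reset): HEAD=dev@A [dev=A main=E]
After op 6 (commit): HEAD=dev@O [dev=O main=E]
commit A: parents=[]
commit C: parents=['E']
commit E: parents=['A']
commit O: parents=['A']

Answer: A E C O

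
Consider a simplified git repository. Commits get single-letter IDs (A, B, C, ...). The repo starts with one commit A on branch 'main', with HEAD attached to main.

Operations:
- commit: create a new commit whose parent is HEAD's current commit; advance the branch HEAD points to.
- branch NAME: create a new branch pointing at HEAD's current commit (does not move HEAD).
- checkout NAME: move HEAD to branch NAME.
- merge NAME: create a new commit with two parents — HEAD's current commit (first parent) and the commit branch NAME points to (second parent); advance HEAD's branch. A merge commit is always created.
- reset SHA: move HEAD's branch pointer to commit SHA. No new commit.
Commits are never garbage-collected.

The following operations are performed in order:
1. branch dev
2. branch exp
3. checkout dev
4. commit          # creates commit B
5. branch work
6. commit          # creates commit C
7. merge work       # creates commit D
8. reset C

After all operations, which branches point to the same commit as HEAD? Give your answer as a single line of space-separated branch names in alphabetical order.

Answer: dev

Derivation:
After op 1 (branch): HEAD=main@A [dev=A main=A]
After op 2 (branch): HEAD=main@A [dev=A exp=A main=A]
After op 3 (checkout): HEAD=dev@A [dev=A exp=A main=A]
After op 4 (commit): HEAD=dev@B [dev=B exp=A main=A]
After op 5 (branch): HEAD=dev@B [dev=B exp=A main=A work=B]
After op 6 (commit): HEAD=dev@C [dev=C exp=A main=A work=B]
After op 7 (merge): HEAD=dev@D [dev=D exp=A main=A work=B]
After op 8 (reset): HEAD=dev@C [dev=C exp=A main=A work=B]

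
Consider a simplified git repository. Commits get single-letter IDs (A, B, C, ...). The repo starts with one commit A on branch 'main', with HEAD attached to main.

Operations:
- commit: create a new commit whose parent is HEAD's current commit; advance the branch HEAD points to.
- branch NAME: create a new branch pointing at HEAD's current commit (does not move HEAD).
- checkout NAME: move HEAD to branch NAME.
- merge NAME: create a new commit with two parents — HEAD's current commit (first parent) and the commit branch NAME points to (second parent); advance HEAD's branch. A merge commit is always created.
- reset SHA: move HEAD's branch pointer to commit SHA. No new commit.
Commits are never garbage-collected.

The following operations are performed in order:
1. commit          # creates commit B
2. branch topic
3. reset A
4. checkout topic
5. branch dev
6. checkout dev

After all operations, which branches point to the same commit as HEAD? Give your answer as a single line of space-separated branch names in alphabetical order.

After op 1 (commit): HEAD=main@B [main=B]
After op 2 (branch): HEAD=main@B [main=B topic=B]
After op 3 (reset): HEAD=main@A [main=A topic=B]
After op 4 (checkout): HEAD=topic@B [main=A topic=B]
After op 5 (branch): HEAD=topic@B [dev=B main=A topic=B]
After op 6 (checkout): HEAD=dev@B [dev=B main=A topic=B]

Answer: dev topic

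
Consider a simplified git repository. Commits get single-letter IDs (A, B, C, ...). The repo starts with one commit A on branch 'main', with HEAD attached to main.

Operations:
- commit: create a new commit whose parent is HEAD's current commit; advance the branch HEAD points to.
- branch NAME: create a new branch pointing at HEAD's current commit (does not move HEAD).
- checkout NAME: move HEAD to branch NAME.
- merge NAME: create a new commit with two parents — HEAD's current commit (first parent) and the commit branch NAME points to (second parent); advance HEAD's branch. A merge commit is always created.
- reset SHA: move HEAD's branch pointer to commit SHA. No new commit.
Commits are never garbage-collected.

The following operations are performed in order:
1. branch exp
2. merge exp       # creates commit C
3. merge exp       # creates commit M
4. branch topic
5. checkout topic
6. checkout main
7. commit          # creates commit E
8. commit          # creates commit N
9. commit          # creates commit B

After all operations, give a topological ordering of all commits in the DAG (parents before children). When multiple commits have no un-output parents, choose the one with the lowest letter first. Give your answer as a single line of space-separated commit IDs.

Answer: A C M E N B

Derivation:
After op 1 (branch): HEAD=main@A [exp=A main=A]
After op 2 (merge): HEAD=main@C [exp=A main=C]
After op 3 (merge): HEAD=main@M [exp=A main=M]
After op 4 (branch): HEAD=main@M [exp=A main=M topic=M]
After op 5 (checkout): HEAD=topic@M [exp=A main=M topic=M]
After op 6 (checkout): HEAD=main@M [exp=A main=M topic=M]
After op 7 (commit): HEAD=main@E [exp=A main=E topic=M]
After op 8 (commit): HEAD=main@N [exp=A main=N topic=M]
After op 9 (commit): HEAD=main@B [exp=A main=B topic=M]
commit A: parents=[]
commit B: parents=['N']
commit C: parents=['A', 'A']
commit E: parents=['M']
commit M: parents=['C', 'A']
commit N: parents=['E']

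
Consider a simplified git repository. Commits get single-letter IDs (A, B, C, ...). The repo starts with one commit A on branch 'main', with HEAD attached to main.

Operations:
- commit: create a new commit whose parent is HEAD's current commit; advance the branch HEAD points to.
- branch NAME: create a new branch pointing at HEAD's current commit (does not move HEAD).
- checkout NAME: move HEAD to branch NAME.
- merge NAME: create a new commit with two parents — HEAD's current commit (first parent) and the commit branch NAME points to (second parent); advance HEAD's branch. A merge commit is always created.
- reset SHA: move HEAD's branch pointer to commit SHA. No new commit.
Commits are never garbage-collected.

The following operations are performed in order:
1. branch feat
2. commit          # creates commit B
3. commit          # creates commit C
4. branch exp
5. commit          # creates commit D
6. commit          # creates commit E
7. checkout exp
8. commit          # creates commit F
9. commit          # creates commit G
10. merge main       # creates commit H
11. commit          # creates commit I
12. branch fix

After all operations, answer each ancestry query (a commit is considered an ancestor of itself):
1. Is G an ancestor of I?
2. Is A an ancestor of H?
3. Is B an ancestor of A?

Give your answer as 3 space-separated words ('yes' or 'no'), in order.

After op 1 (branch): HEAD=main@A [feat=A main=A]
After op 2 (commit): HEAD=main@B [feat=A main=B]
After op 3 (commit): HEAD=main@C [feat=A main=C]
After op 4 (branch): HEAD=main@C [exp=C feat=A main=C]
After op 5 (commit): HEAD=main@D [exp=C feat=A main=D]
After op 6 (commit): HEAD=main@E [exp=C feat=A main=E]
After op 7 (checkout): HEAD=exp@C [exp=C feat=A main=E]
After op 8 (commit): HEAD=exp@F [exp=F feat=A main=E]
After op 9 (commit): HEAD=exp@G [exp=G feat=A main=E]
After op 10 (merge): HEAD=exp@H [exp=H feat=A main=E]
After op 11 (commit): HEAD=exp@I [exp=I feat=A main=E]
After op 12 (branch): HEAD=exp@I [exp=I feat=A fix=I main=E]
ancestors(I) = {A,B,C,D,E,F,G,H,I}; G in? yes
ancestors(H) = {A,B,C,D,E,F,G,H}; A in? yes
ancestors(A) = {A}; B in? no

Answer: yes yes no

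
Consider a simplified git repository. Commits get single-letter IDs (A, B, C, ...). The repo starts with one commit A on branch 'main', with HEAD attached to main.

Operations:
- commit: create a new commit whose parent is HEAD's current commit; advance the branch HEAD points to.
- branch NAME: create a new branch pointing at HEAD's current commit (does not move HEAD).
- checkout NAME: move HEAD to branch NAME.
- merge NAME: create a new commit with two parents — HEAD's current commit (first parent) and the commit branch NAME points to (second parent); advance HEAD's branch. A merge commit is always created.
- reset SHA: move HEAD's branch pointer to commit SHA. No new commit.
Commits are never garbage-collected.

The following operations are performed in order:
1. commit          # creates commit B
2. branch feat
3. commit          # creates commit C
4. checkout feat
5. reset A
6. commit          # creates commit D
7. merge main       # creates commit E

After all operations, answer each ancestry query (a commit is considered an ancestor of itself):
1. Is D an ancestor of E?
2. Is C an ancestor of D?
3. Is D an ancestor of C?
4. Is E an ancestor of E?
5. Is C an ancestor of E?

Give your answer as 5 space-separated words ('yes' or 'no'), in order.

Answer: yes no no yes yes

Derivation:
After op 1 (commit): HEAD=main@B [main=B]
After op 2 (branch): HEAD=main@B [feat=B main=B]
After op 3 (commit): HEAD=main@C [feat=B main=C]
After op 4 (checkout): HEAD=feat@B [feat=B main=C]
After op 5 (reset): HEAD=feat@A [feat=A main=C]
After op 6 (commit): HEAD=feat@D [feat=D main=C]
After op 7 (merge): HEAD=feat@E [feat=E main=C]
ancestors(E) = {A,B,C,D,E}; D in? yes
ancestors(D) = {A,D}; C in? no
ancestors(C) = {A,B,C}; D in? no
ancestors(E) = {A,B,C,D,E}; E in? yes
ancestors(E) = {A,B,C,D,E}; C in? yes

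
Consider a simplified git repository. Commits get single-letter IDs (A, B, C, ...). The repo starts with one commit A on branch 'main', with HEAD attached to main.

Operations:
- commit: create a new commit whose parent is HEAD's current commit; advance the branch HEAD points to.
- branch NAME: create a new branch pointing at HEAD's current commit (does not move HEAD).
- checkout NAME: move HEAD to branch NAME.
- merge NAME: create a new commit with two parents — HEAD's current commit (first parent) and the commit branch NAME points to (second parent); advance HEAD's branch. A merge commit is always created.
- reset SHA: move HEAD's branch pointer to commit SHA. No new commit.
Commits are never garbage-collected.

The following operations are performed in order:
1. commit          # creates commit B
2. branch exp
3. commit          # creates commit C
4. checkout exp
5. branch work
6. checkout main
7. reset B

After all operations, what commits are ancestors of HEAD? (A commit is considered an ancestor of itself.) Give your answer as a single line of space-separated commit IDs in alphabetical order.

Answer: A B

Derivation:
After op 1 (commit): HEAD=main@B [main=B]
After op 2 (branch): HEAD=main@B [exp=B main=B]
After op 3 (commit): HEAD=main@C [exp=B main=C]
After op 4 (checkout): HEAD=exp@B [exp=B main=C]
After op 5 (branch): HEAD=exp@B [exp=B main=C work=B]
After op 6 (checkout): HEAD=main@C [exp=B main=C work=B]
After op 7 (reset): HEAD=main@B [exp=B main=B work=B]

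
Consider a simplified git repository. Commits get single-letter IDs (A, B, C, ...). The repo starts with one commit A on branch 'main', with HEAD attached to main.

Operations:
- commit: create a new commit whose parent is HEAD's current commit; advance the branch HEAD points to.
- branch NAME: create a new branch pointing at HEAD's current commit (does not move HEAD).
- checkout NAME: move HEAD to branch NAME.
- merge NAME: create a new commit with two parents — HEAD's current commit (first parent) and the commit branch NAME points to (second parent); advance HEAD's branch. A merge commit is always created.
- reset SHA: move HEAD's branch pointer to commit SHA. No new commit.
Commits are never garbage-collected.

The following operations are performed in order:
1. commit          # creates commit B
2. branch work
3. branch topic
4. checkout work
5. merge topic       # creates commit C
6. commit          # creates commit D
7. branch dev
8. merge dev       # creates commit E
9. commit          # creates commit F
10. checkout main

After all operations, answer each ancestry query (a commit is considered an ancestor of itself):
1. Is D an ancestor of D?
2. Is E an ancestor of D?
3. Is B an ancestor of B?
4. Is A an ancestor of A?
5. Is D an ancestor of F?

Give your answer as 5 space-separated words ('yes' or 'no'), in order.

Answer: yes no yes yes yes

Derivation:
After op 1 (commit): HEAD=main@B [main=B]
After op 2 (branch): HEAD=main@B [main=B work=B]
After op 3 (branch): HEAD=main@B [main=B topic=B work=B]
After op 4 (checkout): HEAD=work@B [main=B topic=B work=B]
After op 5 (merge): HEAD=work@C [main=B topic=B work=C]
After op 6 (commit): HEAD=work@D [main=B topic=B work=D]
After op 7 (branch): HEAD=work@D [dev=D main=B topic=B work=D]
After op 8 (merge): HEAD=work@E [dev=D main=B topic=B work=E]
After op 9 (commit): HEAD=work@F [dev=D main=B topic=B work=F]
After op 10 (checkout): HEAD=main@B [dev=D main=B topic=B work=F]
ancestors(D) = {A,B,C,D}; D in? yes
ancestors(D) = {A,B,C,D}; E in? no
ancestors(B) = {A,B}; B in? yes
ancestors(A) = {A}; A in? yes
ancestors(F) = {A,B,C,D,E,F}; D in? yes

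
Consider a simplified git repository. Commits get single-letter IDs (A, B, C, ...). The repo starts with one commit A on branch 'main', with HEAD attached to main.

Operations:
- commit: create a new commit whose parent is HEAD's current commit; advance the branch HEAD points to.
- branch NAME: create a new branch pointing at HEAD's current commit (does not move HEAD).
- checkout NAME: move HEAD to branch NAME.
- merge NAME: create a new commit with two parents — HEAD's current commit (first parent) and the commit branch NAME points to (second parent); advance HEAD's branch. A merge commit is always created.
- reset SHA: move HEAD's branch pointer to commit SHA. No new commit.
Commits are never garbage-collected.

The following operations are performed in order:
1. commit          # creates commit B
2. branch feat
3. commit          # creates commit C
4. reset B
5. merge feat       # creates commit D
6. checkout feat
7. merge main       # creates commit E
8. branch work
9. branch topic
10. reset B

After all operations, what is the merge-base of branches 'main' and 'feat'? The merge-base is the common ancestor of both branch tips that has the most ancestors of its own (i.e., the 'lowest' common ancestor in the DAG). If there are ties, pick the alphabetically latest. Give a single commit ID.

Answer: B

Derivation:
After op 1 (commit): HEAD=main@B [main=B]
After op 2 (branch): HEAD=main@B [feat=B main=B]
After op 3 (commit): HEAD=main@C [feat=B main=C]
After op 4 (reset): HEAD=main@B [feat=B main=B]
After op 5 (merge): HEAD=main@D [feat=B main=D]
After op 6 (checkout): HEAD=feat@B [feat=B main=D]
After op 7 (merge): HEAD=feat@E [feat=E main=D]
After op 8 (branch): HEAD=feat@E [feat=E main=D work=E]
After op 9 (branch): HEAD=feat@E [feat=E main=D topic=E work=E]
After op 10 (reset): HEAD=feat@B [feat=B main=D topic=E work=E]
ancestors(main=D): ['A', 'B', 'D']
ancestors(feat=B): ['A', 'B']
common: ['A', 'B']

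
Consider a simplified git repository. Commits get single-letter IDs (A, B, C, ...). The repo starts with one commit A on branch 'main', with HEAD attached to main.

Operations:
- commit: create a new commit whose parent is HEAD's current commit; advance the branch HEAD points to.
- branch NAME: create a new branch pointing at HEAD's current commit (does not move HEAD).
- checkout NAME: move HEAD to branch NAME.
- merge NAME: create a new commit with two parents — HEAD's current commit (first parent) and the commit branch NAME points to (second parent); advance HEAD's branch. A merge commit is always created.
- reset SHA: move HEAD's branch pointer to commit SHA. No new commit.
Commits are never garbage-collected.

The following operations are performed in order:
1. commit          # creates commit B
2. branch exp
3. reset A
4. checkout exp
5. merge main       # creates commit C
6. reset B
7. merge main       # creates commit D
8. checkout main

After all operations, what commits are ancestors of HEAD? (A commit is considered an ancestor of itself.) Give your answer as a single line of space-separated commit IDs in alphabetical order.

After op 1 (commit): HEAD=main@B [main=B]
After op 2 (branch): HEAD=main@B [exp=B main=B]
After op 3 (reset): HEAD=main@A [exp=B main=A]
After op 4 (checkout): HEAD=exp@B [exp=B main=A]
After op 5 (merge): HEAD=exp@C [exp=C main=A]
After op 6 (reset): HEAD=exp@B [exp=B main=A]
After op 7 (merge): HEAD=exp@D [exp=D main=A]
After op 8 (checkout): HEAD=main@A [exp=D main=A]

Answer: A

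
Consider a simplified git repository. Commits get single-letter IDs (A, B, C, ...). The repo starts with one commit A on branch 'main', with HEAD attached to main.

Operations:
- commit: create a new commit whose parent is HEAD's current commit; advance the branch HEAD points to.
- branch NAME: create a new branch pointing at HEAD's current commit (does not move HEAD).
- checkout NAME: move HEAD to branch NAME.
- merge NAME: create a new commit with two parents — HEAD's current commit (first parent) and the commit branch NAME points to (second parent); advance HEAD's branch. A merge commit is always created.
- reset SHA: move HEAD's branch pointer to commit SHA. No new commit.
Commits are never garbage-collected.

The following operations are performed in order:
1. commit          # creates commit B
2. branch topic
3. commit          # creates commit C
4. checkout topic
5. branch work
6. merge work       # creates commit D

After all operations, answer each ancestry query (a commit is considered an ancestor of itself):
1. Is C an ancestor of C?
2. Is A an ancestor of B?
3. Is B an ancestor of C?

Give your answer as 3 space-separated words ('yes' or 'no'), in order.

Answer: yes yes yes

Derivation:
After op 1 (commit): HEAD=main@B [main=B]
After op 2 (branch): HEAD=main@B [main=B topic=B]
After op 3 (commit): HEAD=main@C [main=C topic=B]
After op 4 (checkout): HEAD=topic@B [main=C topic=B]
After op 5 (branch): HEAD=topic@B [main=C topic=B work=B]
After op 6 (merge): HEAD=topic@D [main=C topic=D work=B]
ancestors(C) = {A,B,C}; C in? yes
ancestors(B) = {A,B}; A in? yes
ancestors(C) = {A,B,C}; B in? yes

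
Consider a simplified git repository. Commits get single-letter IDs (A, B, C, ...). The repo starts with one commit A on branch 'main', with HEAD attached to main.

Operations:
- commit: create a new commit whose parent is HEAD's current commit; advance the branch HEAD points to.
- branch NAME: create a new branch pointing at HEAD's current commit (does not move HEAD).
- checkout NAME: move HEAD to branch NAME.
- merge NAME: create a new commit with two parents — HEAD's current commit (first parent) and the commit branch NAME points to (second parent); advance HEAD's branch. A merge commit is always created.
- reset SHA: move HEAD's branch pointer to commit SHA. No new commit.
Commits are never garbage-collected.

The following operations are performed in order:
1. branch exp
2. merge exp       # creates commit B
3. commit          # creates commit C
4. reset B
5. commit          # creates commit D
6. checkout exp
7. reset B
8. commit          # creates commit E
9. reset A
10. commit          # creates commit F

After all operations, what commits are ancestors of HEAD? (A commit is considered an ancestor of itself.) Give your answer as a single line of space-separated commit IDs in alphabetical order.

Answer: A F

Derivation:
After op 1 (branch): HEAD=main@A [exp=A main=A]
After op 2 (merge): HEAD=main@B [exp=A main=B]
After op 3 (commit): HEAD=main@C [exp=A main=C]
After op 4 (reset): HEAD=main@B [exp=A main=B]
After op 5 (commit): HEAD=main@D [exp=A main=D]
After op 6 (checkout): HEAD=exp@A [exp=A main=D]
After op 7 (reset): HEAD=exp@B [exp=B main=D]
After op 8 (commit): HEAD=exp@E [exp=E main=D]
After op 9 (reset): HEAD=exp@A [exp=A main=D]
After op 10 (commit): HEAD=exp@F [exp=F main=D]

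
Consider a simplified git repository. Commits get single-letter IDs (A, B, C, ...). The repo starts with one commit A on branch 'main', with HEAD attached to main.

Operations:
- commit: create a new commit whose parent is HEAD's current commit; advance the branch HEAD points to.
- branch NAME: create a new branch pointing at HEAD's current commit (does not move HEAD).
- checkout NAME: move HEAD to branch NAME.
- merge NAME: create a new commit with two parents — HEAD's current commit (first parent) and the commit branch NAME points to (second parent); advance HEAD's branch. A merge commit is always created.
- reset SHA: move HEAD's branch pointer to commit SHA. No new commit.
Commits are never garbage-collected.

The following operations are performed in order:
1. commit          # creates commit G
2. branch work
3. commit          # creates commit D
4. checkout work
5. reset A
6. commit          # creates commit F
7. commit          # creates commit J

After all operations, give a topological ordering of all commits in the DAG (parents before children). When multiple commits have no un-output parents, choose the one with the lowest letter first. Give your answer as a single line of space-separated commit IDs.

After op 1 (commit): HEAD=main@G [main=G]
After op 2 (branch): HEAD=main@G [main=G work=G]
After op 3 (commit): HEAD=main@D [main=D work=G]
After op 4 (checkout): HEAD=work@G [main=D work=G]
After op 5 (reset): HEAD=work@A [main=D work=A]
After op 6 (commit): HEAD=work@F [main=D work=F]
After op 7 (commit): HEAD=work@J [main=D work=J]
commit A: parents=[]
commit D: parents=['G']
commit F: parents=['A']
commit G: parents=['A']
commit J: parents=['F']

Answer: A F G D J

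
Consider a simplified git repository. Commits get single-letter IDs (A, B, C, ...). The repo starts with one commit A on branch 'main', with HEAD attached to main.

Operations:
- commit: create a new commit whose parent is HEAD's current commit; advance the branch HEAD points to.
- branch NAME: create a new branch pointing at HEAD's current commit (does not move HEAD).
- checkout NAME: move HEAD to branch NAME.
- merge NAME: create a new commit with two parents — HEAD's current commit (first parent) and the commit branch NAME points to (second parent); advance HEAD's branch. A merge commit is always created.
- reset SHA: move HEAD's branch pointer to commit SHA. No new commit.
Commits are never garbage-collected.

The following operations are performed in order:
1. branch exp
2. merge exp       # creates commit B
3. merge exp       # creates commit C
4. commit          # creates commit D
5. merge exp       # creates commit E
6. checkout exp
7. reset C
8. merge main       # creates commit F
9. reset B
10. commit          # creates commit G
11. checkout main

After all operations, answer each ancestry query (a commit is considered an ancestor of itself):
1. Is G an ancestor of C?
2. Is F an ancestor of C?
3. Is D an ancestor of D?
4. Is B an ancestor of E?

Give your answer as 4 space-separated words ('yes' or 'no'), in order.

After op 1 (branch): HEAD=main@A [exp=A main=A]
After op 2 (merge): HEAD=main@B [exp=A main=B]
After op 3 (merge): HEAD=main@C [exp=A main=C]
After op 4 (commit): HEAD=main@D [exp=A main=D]
After op 5 (merge): HEAD=main@E [exp=A main=E]
After op 6 (checkout): HEAD=exp@A [exp=A main=E]
After op 7 (reset): HEAD=exp@C [exp=C main=E]
After op 8 (merge): HEAD=exp@F [exp=F main=E]
After op 9 (reset): HEAD=exp@B [exp=B main=E]
After op 10 (commit): HEAD=exp@G [exp=G main=E]
After op 11 (checkout): HEAD=main@E [exp=G main=E]
ancestors(C) = {A,B,C}; G in? no
ancestors(C) = {A,B,C}; F in? no
ancestors(D) = {A,B,C,D}; D in? yes
ancestors(E) = {A,B,C,D,E}; B in? yes

Answer: no no yes yes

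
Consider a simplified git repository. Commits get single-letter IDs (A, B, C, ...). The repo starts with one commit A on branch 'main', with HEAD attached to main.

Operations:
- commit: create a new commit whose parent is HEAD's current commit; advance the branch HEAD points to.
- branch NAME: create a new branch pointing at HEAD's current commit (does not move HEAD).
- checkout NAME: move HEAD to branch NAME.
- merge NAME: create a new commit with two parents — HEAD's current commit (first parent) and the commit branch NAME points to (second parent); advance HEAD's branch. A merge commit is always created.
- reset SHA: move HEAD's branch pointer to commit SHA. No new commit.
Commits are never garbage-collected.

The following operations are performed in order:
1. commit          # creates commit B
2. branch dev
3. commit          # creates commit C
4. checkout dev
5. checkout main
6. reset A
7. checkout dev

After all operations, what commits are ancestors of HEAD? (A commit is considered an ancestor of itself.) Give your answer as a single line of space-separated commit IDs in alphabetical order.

Answer: A B

Derivation:
After op 1 (commit): HEAD=main@B [main=B]
After op 2 (branch): HEAD=main@B [dev=B main=B]
After op 3 (commit): HEAD=main@C [dev=B main=C]
After op 4 (checkout): HEAD=dev@B [dev=B main=C]
After op 5 (checkout): HEAD=main@C [dev=B main=C]
After op 6 (reset): HEAD=main@A [dev=B main=A]
After op 7 (checkout): HEAD=dev@B [dev=B main=A]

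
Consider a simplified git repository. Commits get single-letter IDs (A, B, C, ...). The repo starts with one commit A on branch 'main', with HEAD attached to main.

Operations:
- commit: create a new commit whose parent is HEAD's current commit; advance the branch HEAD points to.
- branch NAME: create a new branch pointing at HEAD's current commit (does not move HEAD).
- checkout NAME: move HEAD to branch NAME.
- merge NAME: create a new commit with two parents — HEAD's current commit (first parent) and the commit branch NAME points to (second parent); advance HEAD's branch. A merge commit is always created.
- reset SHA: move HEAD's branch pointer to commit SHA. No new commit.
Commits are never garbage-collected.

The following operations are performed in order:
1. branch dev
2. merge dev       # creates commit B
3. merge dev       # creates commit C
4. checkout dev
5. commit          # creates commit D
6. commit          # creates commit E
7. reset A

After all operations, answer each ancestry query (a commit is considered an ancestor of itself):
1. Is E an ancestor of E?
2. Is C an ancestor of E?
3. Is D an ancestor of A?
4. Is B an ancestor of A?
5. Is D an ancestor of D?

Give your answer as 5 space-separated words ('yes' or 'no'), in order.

After op 1 (branch): HEAD=main@A [dev=A main=A]
After op 2 (merge): HEAD=main@B [dev=A main=B]
After op 3 (merge): HEAD=main@C [dev=A main=C]
After op 4 (checkout): HEAD=dev@A [dev=A main=C]
After op 5 (commit): HEAD=dev@D [dev=D main=C]
After op 6 (commit): HEAD=dev@E [dev=E main=C]
After op 7 (reset): HEAD=dev@A [dev=A main=C]
ancestors(E) = {A,D,E}; E in? yes
ancestors(E) = {A,D,E}; C in? no
ancestors(A) = {A}; D in? no
ancestors(A) = {A}; B in? no
ancestors(D) = {A,D}; D in? yes

Answer: yes no no no yes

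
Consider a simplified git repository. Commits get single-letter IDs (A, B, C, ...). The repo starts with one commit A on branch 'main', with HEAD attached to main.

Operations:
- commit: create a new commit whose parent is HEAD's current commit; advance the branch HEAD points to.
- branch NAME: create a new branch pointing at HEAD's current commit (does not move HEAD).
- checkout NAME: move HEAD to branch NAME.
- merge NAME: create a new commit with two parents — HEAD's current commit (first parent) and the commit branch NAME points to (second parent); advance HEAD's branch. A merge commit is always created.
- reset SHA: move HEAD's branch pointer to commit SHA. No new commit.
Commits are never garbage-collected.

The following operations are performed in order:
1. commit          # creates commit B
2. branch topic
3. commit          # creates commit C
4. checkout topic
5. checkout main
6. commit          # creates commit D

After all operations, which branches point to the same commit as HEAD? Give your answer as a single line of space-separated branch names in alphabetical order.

Answer: main

Derivation:
After op 1 (commit): HEAD=main@B [main=B]
After op 2 (branch): HEAD=main@B [main=B topic=B]
After op 3 (commit): HEAD=main@C [main=C topic=B]
After op 4 (checkout): HEAD=topic@B [main=C topic=B]
After op 5 (checkout): HEAD=main@C [main=C topic=B]
After op 6 (commit): HEAD=main@D [main=D topic=B]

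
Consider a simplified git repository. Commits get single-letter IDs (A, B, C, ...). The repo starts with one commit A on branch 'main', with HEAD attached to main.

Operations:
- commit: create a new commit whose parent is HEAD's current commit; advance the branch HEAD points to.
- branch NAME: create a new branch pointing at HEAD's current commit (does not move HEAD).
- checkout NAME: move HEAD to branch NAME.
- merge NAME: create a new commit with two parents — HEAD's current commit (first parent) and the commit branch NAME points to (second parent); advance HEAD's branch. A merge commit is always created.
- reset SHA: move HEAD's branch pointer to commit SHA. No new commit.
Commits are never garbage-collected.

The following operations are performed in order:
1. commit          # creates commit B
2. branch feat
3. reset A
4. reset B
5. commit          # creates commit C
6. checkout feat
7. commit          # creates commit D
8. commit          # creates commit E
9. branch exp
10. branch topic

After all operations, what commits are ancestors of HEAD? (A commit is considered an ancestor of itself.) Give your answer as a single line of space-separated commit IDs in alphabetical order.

Answer: A B D E

Derivation:
After op 1 (commit): HEAD=main@B [main=B]
After op 2 (branch): HEAD=main@B [feat=B main=B]
After op 3 (reset): HEAD=main@A [feat=B main=A]
After op 4 (reset): HEAD=main@B [feat=B main=B]
After op 5 (commit): HEAD=main@C [feat=B main=C]
After op 6 (checkout): HEAD=feat@B [feat=B main=C]
After op 7 (commit): HEAD=feat@D [feat=D main=C]
After op 8 (commit): HEAD=feat@E [feat=E main=C]
After op 9 (branch): HEAD=feat@E [exp=E feat=E main=C]
After op 10 (branch): HEAD=feat@E [exp=E feat=E main=C topic=E]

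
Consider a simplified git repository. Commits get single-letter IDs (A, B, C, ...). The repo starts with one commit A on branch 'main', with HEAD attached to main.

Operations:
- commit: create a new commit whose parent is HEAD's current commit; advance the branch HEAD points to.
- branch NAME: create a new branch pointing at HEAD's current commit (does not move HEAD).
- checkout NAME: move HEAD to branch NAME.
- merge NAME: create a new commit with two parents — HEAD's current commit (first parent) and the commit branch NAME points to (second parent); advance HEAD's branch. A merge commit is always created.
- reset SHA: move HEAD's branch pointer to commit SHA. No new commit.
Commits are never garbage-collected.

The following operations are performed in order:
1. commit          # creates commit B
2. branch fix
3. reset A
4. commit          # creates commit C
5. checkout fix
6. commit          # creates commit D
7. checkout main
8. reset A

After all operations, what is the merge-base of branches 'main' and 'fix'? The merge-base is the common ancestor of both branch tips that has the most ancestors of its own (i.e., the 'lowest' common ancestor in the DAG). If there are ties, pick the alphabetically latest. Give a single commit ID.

After op 1 (commit): HEAD=main@B [main=B]
After op 2 (branch): HEAD=main@B [fix=B main=B]
After op 3 (reset): HEAD=main@A [fix=B main=A]
After op 4 (commit): HEAD=main@C [fix=B main=C]
After op 5 (checkout): HEAD=fix@B [fix=B main=C]
After op 6 (commit): HEAD=fix@D [fix=D main=C]
After op 7 (checkout): HEAD=main@C [fix=D main=C]
After op 8 (reset): HEAD=main@A [fix=D main=A]
ancestors(main=A): ['A']
ancestors(fix=D): ['A', 'B', 'D']
common: ['A']

Answer: A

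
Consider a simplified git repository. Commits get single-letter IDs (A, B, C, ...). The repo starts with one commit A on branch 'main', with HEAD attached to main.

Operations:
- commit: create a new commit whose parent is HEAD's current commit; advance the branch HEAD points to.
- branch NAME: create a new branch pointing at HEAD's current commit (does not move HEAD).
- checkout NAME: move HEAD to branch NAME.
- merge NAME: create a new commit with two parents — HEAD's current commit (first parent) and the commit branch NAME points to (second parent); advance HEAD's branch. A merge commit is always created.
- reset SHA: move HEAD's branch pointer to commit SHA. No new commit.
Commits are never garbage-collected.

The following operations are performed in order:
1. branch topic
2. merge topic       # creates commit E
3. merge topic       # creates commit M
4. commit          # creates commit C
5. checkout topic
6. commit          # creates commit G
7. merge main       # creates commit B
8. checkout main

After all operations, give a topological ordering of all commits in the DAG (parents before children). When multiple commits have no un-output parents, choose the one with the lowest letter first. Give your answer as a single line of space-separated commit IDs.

Answer: A E G M C B

Derivation:
After op 1 (branch): HEAD=main@A [main=A topic=A]
After op 2 (merge): HEAD=main@E [main=E topic=A]
After op 3 (merge): HEAD=main@M [main=M topic=A]
After op 4 (commit): HEAD=main@C [main=C topic=A]
After op 5 (checkout): HEAD=topic@A [main=C topic=A]
After op 6 (commit): HEAD=topic@G [main=C topic=G]
After op 7 (merge): HEAD=topic@B [main=C topic=B]
After op 8 (checkout): HEAD=main@C [main=C topic=B]
commit A: parents=[]
commit B: parents=['G', 'C']
commit C: parents=['M']
commit E: parents=['A', 'A']
commit G: parents=['A']
commit M: parents=['E', 'A']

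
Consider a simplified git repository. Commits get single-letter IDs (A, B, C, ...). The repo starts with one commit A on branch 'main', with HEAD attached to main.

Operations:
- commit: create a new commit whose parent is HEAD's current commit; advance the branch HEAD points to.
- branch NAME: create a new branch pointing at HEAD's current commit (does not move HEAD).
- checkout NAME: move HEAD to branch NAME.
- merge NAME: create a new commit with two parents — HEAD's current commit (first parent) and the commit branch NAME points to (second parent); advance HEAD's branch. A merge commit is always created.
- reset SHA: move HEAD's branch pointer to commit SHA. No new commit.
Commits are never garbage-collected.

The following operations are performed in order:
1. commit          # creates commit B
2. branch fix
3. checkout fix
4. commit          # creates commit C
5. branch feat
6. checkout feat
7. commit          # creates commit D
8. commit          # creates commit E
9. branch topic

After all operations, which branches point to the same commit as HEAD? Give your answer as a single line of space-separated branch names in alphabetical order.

After op 1 (commit): HEAD=main@B [main=B]
After op 2 (branch): HEAD=main@B [fix=B main=B]
After op 3 (checkout): HEAD=fix@B [fix=B main=B]
After op 4 (commit): HEAD=fix@C [fix=C main=B]
After op 5 (branch): HEAD=fix@C [feat=C fix=C main=B]
After op 6 (checkout): HEAD=feat@C [feat=C fix=C main=B]
After op 7 (commit): HEAD=feat@D [feat=D fix=C main=B]
After op 8 (commit): HEAD=feat@E [feat=E fix=C main=B]
After op 9 (branch): HEAD=feat@E [feat=E fix=C main=B topic=E]

Answer: feat topic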